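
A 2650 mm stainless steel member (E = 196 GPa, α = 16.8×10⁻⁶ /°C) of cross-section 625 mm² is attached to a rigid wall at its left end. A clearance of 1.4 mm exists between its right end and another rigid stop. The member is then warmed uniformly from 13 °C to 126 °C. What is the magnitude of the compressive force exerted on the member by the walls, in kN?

P ≈ 168 kN

Free thermal elongation = αΔT L = 16.8×10⁻⁶ × 113 × 2650 = 5.031 mm.
The gap closes (δ_free > 1.4 mm) and the wall then resists a further 5.031 − 1.4 = 3.631 mm of expansion.
Compatibility: PL/(AE) = 3.631 mm, so σ = P/A = E × (3.631/2650) = 268.5 MPa.
P = σA = 268.5 × 625 = 167.8 kN.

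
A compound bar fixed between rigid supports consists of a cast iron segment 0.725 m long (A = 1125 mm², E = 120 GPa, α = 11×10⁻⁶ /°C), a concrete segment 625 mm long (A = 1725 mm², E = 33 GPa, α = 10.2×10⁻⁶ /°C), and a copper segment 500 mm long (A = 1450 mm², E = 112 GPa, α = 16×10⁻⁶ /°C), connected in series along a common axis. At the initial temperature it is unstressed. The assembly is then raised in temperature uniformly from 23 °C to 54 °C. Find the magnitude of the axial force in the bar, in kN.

P ≈ 35.7 kN (compressive)

If the supports were absent, the total length change would be Σ αᵢΔT Lᵢ = 11×10⁻⁶×31×725 + 10.2×10⁻⁶×31×625 + 16×10⁻⁶×31×500 = 0.6928 mm.
The walls prevent any net length change, so an axial force P (same in every segment) develops. Compatibility: P · Σ Lᵢ/(AᵢEᵢ) = δ_free.
Σ Lᵢ/(AᵢEᵢ) = 725/(1125×120×10³) + 625/(1725×33×10³) + 500/(1450×112×10³) = 1.943×10⁻⁵ mm/N.
So P = 0.6928 / 1.943×10⁻⁵ = 35.66 kN, compressive.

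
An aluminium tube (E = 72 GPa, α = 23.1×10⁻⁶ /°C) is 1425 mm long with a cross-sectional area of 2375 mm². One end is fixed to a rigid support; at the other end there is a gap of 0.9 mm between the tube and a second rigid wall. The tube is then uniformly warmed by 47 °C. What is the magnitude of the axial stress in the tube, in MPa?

σ ≈ 32.7 MPa (compressive)

Unrestrained expansion: δ_free = αΔT L = 23.1×10⁻⁶ × 47 × 1425 = 1.547 mm.
This exceeds the 0.9 mm gap, so the wall pushes back. The portion of expansion that must be recovered elastically is δ_free − gap = 1.547 − 0.9 = 0.6471 mm.
Compatibility: PL/(AE) = 0.6471 mm, so σ = P/A = E × (0.6471/1425) = 32.7 MPa.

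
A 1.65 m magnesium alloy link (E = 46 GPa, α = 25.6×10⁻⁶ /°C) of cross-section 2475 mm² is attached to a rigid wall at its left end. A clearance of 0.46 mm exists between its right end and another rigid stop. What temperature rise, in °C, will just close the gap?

ΔT ≈ 10.9 °C

The gap closes when αΔT L = 0.46 mm, since the link is still unstressed at that instant.
So ΔT = g/(αL) = 0.46/(25.6×10⁻⁶ × 1650) = 10.89 °C.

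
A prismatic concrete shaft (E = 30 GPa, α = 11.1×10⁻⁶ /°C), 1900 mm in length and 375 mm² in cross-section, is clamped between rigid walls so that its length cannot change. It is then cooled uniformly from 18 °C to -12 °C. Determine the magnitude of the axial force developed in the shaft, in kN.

With zero net strain, σ = E·αΔT = 30 GPa × 11.1×10⁻⁶ × 30 = 9.99 MPa.
Axial force P = σA = 9.99 × 375 = 3746 N = 3.746 kN, tensile.

P ≈ 3.75 kN (tensile)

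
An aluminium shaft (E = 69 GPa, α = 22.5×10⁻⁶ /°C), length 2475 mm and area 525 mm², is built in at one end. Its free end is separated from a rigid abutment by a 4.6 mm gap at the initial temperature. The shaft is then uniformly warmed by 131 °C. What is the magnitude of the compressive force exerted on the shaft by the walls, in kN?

Free thermal elongation = αΔT L = 22.5×10⁻⁶ × 131 × 2475 = 7.295 mm.
This exceeds the 4.6 mm gap, so the wall pushes back. The portion of expansion that must be recovered elastically is δ_free − gap = 7.295 − 4.6 = 2.695 mm.
That suppressed elongation corresponds to σ = E·Δ/L = 69×10³ × 2.695/2475 = 75.14 MPa.
Force on the wall = σA = 75.14 × 525 mm² = 39.45 kN.

P ≈ 39.4 kN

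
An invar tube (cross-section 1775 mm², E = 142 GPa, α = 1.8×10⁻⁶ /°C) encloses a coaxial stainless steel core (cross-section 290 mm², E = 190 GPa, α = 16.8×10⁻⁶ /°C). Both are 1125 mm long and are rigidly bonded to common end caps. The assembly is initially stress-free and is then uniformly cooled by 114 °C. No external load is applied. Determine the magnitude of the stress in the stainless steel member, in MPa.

σ ≈ 267 MPa (tensile)

The stainless steel has the larger α, so on cooling it would change length more than the invar if both were free. The rigid plates force a common final length, so the stainless steel is put into tension and the invar into compression, with equal and opposite forces P (no external load).
Equating the net (thermal + elastic) strains gives |α₁ − α₂|·ΔT = P·[1/(A₁E₁) + 1/(A₂E₂)].
|α₁ − α₂|·ΔT = 15×10⁻⁶ × 114 = 0.00171.
1/(A₁E₁) + 1/(A₂E₂) = 1/(1775×142×10³) + 1/(290×190×10³) = 2.212×10⁻⁸ N⁻¹.
P = 0.00171 / 2.212×10⁻⁸ = 77320 N = 77.32 kN.
σ_{stainless steel} = P/A₂ = 77320/290 = 266.6 MPa, tensile.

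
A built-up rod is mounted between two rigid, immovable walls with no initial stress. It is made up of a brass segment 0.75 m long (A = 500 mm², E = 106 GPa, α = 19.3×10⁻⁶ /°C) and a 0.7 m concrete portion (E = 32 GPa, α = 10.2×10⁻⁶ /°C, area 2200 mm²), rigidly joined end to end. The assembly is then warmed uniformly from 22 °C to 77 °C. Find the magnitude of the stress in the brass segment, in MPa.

σ ≈ 98.7 MPa (compressive)

If the supports were absent, the total length change would be Σ αᵢΔT Lᵢ = 19.3×10⁻⁶×55×750 + 10.2×10⁻⁶×55×700 = 1.189 mm.
The rigid supports impose zero overall length change; the single axial force P common to all segments must satisfy P Σ Lᵢ/(AᵢEᵢ) = δ_free.
Σ Lᵢ/(AᵢEᵢ) = 750/(500×106×10³) + 700/(2200×32×10³) = 2.409×10⁻⁵ mm/N.
P = 1.189 / 2.409×10⁻⁵ = 49340 N = 49.34 kN, compressive.
σ_{brass} = P / A = 49340 / 500 = 98.68 MPa.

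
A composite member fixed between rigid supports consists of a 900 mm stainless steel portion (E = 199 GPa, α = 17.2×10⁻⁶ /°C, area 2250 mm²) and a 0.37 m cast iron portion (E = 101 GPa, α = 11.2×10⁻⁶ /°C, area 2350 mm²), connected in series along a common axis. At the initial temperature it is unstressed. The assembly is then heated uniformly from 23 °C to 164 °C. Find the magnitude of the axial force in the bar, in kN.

With the walls removed the bar would change length by δ_free = Σ αᵢΔT Lᵢ = 17.2×10⁻⁶×141×900 + 11.2×10⁻⁶×141×370 = 2.767 mm.
The rigid supports impose zero overall length change; the single axial force P common to all segments must satisfy P Σ Lᵢ/(AᵢEᵢ) = δ_free.
The series flexibility is Σ Lᵢ/(AᵢEᵢ) = 900/(2250×199×10³) + 370/(2350×101×10³) = 3.569×10⁻⁶ mm/N.
Hence P = δ_free / Σ(L/AE) = 2.767/3.569×10⁻⁶ = 775.3 kN (compressive).

P ≈ 775 kN (compressive)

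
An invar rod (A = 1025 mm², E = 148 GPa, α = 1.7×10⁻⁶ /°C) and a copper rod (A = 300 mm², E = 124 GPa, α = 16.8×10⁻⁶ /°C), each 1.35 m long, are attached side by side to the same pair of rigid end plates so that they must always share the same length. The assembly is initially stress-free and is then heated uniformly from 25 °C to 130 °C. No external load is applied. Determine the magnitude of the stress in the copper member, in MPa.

σ ≈ 158 MPa (compressive)

The copper has the larger α, so on heating it would change length more than the invar if both were free. The rigid plates force a common final length, so the copper is put into compression and the invar into tension, with equal and opposite forces P (no external load).
Setting the final lengths equal and cancelling L: (α₁ − α₂)ΔT = P/(A₁E₁) + P/(A₂E₂).
|α₁ − α₂|·ΔT = 15.1×10⁻⁶ × 105 = 0.001586.
1/(A₁E₁) + 1/(A₂E₂) = 1/(1025×148×10³) + 1/(300×124×10³) = 3.347×10⁻⁸ N⁻¹.
So P = 0.001586 / 3.347×10⁻⁸ = 47.37 kN.
σ_{copper} = P/A₂ = 47370/300 = 157.9 MPa, compressive.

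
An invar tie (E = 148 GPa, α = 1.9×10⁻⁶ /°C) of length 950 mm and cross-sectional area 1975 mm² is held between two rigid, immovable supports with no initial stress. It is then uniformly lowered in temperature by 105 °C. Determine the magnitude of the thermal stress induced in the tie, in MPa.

Because both ends are immovable the net strain is zero, and the suppressed thermal strain is αΔT = 1.9×10⁻⁶ × 105 = 199.5×10⁻⁶.
σ = EαΔT = 148×10³ × 1.9×10⁻⁶ × 105 = 29.53 MPa (tensile; the tie is trying to contract).

σ ≈ 29.5 MPa (tensile)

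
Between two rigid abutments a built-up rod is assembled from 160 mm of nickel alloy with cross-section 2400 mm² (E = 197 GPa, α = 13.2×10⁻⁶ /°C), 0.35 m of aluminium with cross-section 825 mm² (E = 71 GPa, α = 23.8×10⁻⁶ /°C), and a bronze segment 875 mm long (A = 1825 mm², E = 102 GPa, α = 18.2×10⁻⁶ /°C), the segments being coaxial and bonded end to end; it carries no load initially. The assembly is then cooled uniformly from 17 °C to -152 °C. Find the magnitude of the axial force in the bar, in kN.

P ≈ 405 kN (tensile)

If the supports were absent, the total length change would be Σ αᵢΔT Lᵢ = 13.2×10⁻⁶×169×160 + 23.8×10⁻⁶×169×350 + 18.2×10⁻⁶×169×875 = 4.456 mm.
Since the ends are fixed, an axial force P builds up, equal in every segment, with P · Σ Lᵢ/(AᵢEᵢ) = δ_free.
Σ Lᵢ/(AᵢEᵢ) = 160/(2400×197×10³) + 350/(825×71×10³) + 875/(1825×102×10³) = 1.101×10⁻⁵ mm/N.
So P = 4.456 / 1.101×10⁻⁵ = 404.6 kN, tensile.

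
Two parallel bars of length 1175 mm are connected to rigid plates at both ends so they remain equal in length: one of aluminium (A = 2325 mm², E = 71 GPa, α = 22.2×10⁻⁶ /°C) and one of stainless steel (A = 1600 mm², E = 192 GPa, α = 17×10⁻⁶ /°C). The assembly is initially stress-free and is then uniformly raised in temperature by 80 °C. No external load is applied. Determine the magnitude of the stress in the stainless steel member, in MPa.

σ ≈ 27.9 MPa (tensile)

Equilibrium of a rigid end plate with no external load gives equal and opposite internal forces ±P in the two members. Since α_{aluminium} > α_{stainless steel}, heating drives the aluminium into compression and the stainless steel into tension.
Compatibility of the two members (thermal + elastic change equal): (α₁ − α₂)ΔT = P·[1/(A₁E₁) + 1/(A₂E₂)].
|α₁ − α₂|·ΔT = 5.2×10⁻⁶ × 80 = 0.000416.
1/(A₁E₁) + 1/(A₂E₂) = 1/(2325×71×10³) + 1/(1600×192×10³) = 9.313×10⁻⁹ N⁻¹.
P = 0.000416 / 9.313×10⁻⁹ = 44670 N = 44.67 kN.
σ_{stainless steel} = P/A₂ = 44670/1600 = 27.92 MPa, tensile.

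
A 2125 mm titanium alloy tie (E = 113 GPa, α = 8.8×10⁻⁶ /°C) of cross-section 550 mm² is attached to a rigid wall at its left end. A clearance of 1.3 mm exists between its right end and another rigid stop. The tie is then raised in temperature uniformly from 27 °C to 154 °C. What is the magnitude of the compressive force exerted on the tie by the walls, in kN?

P ≈ 31.4 kN

Free thermal elongation = αΔT L = 8.8×10⁻⁶ × 127 × 2125 = 2.375 mm.
After closing the 1.3 mm clearance, 2.375 − 1.3 = 1.075 mm of expansion remains to be suppressed by the wall.
That suppressed elongation corresponds to σ = E·Δ/L = 113×10³ × 1.075/2125 = 57.16 MPa.
Force on the wall = σA = 57.16 × 550 mm² = 31.44 kN.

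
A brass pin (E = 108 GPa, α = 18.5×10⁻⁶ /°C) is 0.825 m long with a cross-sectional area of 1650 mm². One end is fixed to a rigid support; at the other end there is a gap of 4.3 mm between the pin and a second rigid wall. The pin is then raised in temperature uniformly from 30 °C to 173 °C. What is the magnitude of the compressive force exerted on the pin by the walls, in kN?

P ≈ 0 kN

Free thermal elongation = αΔT L = 18.5×10⁻⁶ × 143 × 825 = 2.183 mm.
Since δ_free = 2.18 mm is less than the 4.3 mm gap, the pin never touches the wall. No axial force develops.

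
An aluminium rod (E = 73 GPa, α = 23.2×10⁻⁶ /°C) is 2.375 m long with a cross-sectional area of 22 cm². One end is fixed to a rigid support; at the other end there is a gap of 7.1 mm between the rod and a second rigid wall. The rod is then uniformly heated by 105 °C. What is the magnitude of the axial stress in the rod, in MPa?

Free thermal elongation = αΔT L = 23.2×10⁻⁶ × 105 × 2375 = 5.785 mm.
Since δ_free = 5.79 mm is less than the 7.1 mm gap, the rod never touches the wall. No axial force develops.

σ ≈ 0 MPa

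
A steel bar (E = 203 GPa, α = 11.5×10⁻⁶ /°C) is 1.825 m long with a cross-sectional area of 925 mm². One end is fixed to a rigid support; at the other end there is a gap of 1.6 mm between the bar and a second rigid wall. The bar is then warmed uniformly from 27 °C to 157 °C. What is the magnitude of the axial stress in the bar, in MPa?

σ ≈ 126 MPa (compressive)

Unrestrained expansion: δ_free = αΔT L = 11.5×10⁻⁶ × 130 × 1825 = 2.728 mm.
The gap closes (δ_free > 1.6 mm) and the wall then resists a further 2.728 − 1.6 = 1.128 mm of expansion.
So σ = E(δ_free − g)/L = 203×10³ × 1.128/1825 = 125.5 MPa.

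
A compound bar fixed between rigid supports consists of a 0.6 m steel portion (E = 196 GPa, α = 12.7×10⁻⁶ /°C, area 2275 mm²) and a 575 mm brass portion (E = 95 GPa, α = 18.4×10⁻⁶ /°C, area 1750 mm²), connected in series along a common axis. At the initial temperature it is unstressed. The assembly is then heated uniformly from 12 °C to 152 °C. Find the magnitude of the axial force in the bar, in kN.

P ≈ 530 kN (compressive)

If the supports were absent, the total length change would be Σ αᵢΔT Lᵢ = 12.7×10⁻⁶×140×600 + 18.4×10⁻⁶×140×575 = 2.548 mm.
The rigid supports impose zero overall length change; the single axial force P common to all segments must satisfy P Σ Lᵢ/(AᵢEᵢ) = δ_free.
Σ Lᵢ/(AᵢEᵢ) = 600/(2275×196×10³) + 575/(1750×95×10³) = 4.804×10⁻⁶ mm/N.
So P = 2.548 / 4.804×10⁻⁶ = 530.4 kN, compressive.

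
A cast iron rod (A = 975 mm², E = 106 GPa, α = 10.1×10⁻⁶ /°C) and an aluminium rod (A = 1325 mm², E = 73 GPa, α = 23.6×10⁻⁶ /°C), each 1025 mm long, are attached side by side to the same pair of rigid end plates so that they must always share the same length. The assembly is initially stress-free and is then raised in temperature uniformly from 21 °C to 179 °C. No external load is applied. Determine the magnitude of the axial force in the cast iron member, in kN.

Equilibrium of a rigid end plate with no external load gives equal and opposite internal forces ±P in the two members. Since α_{aluminium} > α_{cast iron}, heating drives the aluminium into compression and the cast iron into tension.
Equating the net (thermal + elastic) strains gives |α₁ − α₂|·ΔT = P·[1/(A₁E₁) + 1/(A₂E₂)].
|α₁ − α₂|·ΔT = 13.5×10⁻⁶ × 158 = 0.002133.
1/(A₁E₁) + 1/(A₂E₂) = 1/(975×106×10³) + 1/(1325×73×10³) = 2.001×10⁻⁸ N⁻¹.
So P = 0.002133 / 2.001×10⁻⁸ = 106.6 kN.

P ≈ 107 kN (tensile in the cast iron)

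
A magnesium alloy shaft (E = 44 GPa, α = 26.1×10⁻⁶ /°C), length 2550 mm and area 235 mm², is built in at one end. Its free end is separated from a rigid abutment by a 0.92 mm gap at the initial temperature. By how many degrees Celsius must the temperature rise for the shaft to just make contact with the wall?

ΔT ≈ 13.8 °C

The gap closes when αΔT L = 0.92 mm, since the shaft is still unstressed at that instant.
ΔT = 0.92 / (26.1×10⁻⁶ × 2550) = 13.82 °C.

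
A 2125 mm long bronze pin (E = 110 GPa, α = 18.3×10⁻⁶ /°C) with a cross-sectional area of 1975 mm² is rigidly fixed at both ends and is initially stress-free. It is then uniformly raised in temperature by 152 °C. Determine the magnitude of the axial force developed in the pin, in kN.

P ≈ 604 kN (compressive)

Full restraint means ε = 0, so the stress is σ = EαΔT = 110×10³ × 18.3×10⁻⁶ × 152 = 306 MPa.
P = AEαΔT = 1975 × 110×10³ × 18.3×10⁻⁶ × 152 = 604.3 kN (compressive).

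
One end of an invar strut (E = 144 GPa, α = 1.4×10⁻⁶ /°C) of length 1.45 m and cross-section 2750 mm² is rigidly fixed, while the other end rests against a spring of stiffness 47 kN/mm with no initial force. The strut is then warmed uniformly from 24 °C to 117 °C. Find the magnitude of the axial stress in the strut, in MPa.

Free thermal expansion: δ_free = αΔT L = 1.4×10⁻⁶ × 93 × 1450 = 0.1888 mm.
With a force P in the spring, the elastic change of the strut is PL/(AE) and that of the spring is P/k; compatibility requires their sum to equal δ_free.
P [ L/(AE) + 1/k ] = δ_free → P [ 1450/(2750×144×10³) + 1/(47×10³) ] = 0.1888.
P = 0.1888 / 2.494×10⁻⁵ = 7570 N.
σ = P/A = 7570/2750 = 2.753 MPa.

σ ≈ 2.75 MPa (compressive)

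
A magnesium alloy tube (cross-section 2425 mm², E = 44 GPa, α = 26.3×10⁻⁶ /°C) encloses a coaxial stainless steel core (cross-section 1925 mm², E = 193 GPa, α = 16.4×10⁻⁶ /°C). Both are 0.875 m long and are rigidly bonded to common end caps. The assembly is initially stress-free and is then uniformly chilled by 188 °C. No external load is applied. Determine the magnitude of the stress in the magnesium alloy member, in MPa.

σ ≈ 63.6 MPa (tensile)

The magnesium alloy has the larger α, so on cooling it would change length more than the stainless steel if both were free. The rigid plates force a common final length, so the magnesium alloy is put into tension and the stainless steel into compression, with equal and opposite forces P (no external load).
Setting the final lengths equal and cancelling L: (α₁ − α₂)ΔT = P/(A₁E₁) + P/(A₂E₂).
|α₁ − α₂|·ΔT = 9.9×10⁻⁶ × 188 = 0.001861.
1/(A₁E₁) + 1/(A₂E₂) = 1/(2425×44×10³) + 1/(1925×193×10³) = 1.206×10⁻⁸ N⁻¹.
So P = 0.001861 / 1.206×10⁻⁸ = 154.3 kN.
σ_{magnesium alloy} = P/A₁ = 154300/2425 = 63.62 MPa, tensile.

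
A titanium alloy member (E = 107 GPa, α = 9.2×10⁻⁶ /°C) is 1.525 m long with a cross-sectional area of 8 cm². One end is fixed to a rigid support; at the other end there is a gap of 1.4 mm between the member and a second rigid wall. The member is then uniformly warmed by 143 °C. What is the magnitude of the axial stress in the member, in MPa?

If the wall were absent the member would grow by αΔT L = 9.2×10⁻⁶ × 143 × 1525 = 2.006 mm.
After closing the 1.4 mm clearance, 2.006 − 1.4 = 0.6063 mm of expansion remains to be suppressed by the wall.
So σ = E(δ_free − g)/L = 107×10³ × 0.6063/1525 = 42.54 MPa.

σ ≈ 42.5 MPa (compressive)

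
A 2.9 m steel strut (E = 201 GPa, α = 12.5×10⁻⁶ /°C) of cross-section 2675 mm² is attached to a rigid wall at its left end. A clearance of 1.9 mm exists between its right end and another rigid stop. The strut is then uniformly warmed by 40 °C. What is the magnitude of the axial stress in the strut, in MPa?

Unrestrained expansion: δ_free = αΔT L = 12.5×10⁻⁶ × 40 × 2900 = 1.45 mm.
Since δ_free = 1.45 mm is less than the 1.9 mm gap, the strut never touches the wall. No axial force develops.

σ ≈ 0 MPa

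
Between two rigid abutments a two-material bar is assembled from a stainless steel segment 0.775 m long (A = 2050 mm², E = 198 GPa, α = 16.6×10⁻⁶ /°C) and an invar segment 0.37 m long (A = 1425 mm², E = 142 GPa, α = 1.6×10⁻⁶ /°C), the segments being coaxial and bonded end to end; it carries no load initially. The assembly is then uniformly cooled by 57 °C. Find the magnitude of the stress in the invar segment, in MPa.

If the supports were absent, the total length change would be Σ αᵢΔT Lᵢ = 16.6×10⁻⁶×57×775 + 1.6×10⁻⁶×57×370 = 0.767 mm.
The rigid supports impose zero overall length change; the single axial force P common to all segments must satisfy P Σ Lᵢ/(AᵢEᵢ) = δ_free.
The series flexibility is Σ Lᵢ/(AᵢEᵢ) = 775/(2050×198×10³) + 370/(1425×142×10³) = 3.738×10⁻⁶ mm/N.
Hence P = δ_free / Σ(L/AE) = 0.767/3.738×10⁻⁶ = 205.2 kN (tensile).
σ_{invar} = P / A = 205200 / 1425 = 144 MPa.

σ ≈ 144 MPa (tensile)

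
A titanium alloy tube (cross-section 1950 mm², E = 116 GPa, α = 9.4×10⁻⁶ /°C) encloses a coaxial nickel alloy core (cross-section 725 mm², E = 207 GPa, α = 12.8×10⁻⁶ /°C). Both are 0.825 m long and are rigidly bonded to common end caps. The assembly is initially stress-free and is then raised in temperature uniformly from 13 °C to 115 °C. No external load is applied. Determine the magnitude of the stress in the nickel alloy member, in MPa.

σ ≈ 43.2 MPa (compressive)

The nickel alloy has the larger α, so on heating it would change length more than the titanium alloy if both were free. The rigid plates force a common final length, so the nickel alloy is put into compression and the titanium alloy into tension, with equal and opposite forces P (no external load).
Setting the final lengths equal and cancelling L: (α₁ − α₂)ΔT = P/(A₁E₁) + P/(A₂E₂).
|α₁ − α₂|·ΔT = 3.4×10⁻⁶ × 102 = 0.0003468.
1/(A₁E₁) + 1/(A₂E₂) = 1/(1950×116×10³) + 1/(725×207×10³) = 1.108×10⁻⁸ N⁻¹.
So P = 0.0003468 / 1.108×10⁻⁸ = 31.29 kN.
σ_{nickel alloy} = P/A₂ = 31290/725 = 43.16 MPa, compressive.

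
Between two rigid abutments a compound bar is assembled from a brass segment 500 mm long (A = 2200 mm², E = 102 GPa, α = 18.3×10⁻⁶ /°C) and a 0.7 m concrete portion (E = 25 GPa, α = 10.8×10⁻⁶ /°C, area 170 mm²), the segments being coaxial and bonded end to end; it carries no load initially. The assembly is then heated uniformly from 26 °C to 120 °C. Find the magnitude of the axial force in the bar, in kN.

If the supports were absent, the total length change would be Σ αᵢΔT Lᵢ = 18.3×10⁻⁶×94×500 + 10.8×10⁻⁶×94×700 = 1.571 mm.
Since the ends are fixed, an axial force P builds up, equal in every segment, with P · Σ Lᵢ/(AᵢEᵢ) = δ_free.
The series flexibility is Σ Lᵢ/(AᵢEᵢ) = 500/(2200×102×10³) + 700/(170×25×10³) = 0.0001669 mm/N.
P = 1.571 / 0.0001669 = 9409 N = 9.409 kN, compressive.

P ≈ 9.41 kN (compressive)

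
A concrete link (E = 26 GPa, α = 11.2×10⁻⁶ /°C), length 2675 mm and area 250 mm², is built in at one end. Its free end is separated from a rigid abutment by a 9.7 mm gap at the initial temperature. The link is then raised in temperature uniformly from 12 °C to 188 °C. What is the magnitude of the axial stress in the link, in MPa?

Unrestrained expansion: δ_free = αΔT L = 11.2×10⁻⁶ × 176 × 2675 = 5.273 mm.
This is smaller than the 9.7 mm clearance, so the link expands freely without reaching the stop — the stress is zero.

σ ≈ 0 MPa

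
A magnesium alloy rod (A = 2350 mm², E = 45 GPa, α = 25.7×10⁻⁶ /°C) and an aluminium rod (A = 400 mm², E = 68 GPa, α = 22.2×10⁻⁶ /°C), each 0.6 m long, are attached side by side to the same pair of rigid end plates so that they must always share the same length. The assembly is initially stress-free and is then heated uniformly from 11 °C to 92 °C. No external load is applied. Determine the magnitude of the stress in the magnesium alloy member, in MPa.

Both members must finish at the same length. With the larger α, the magnesium alloy tends to over-expand; the plates restrain it, putting the magnesium alloy in compression and the aluminium in tension. With no external load the two internal forces are equal and opposite, magnitude P.
Equating the net (thermal + elastic) strains gives |α₁ − α₂|·ΔT = P·[1/(A₁E₁) + 1/(A₂E₂)].
|α₁ − α₂|·ΔT = 3.5×10⁻⁶ × 81 = 0.0002835.
1/(A₁E₁) + 1/(A₂E₂) = 1/(2350×45×10³) + 1/(400×68×10³) = 4.622×10⁻⁸ N⁻¹.
So P = 0.0002835 / 4.622×10⁻⁸ = 6.134 kN.
σ_{magnesium alloy} = P/A₁ = 6134/2350 = 2.61 MPa, compressive.

σ ≈ 2.61 MPa (compressive)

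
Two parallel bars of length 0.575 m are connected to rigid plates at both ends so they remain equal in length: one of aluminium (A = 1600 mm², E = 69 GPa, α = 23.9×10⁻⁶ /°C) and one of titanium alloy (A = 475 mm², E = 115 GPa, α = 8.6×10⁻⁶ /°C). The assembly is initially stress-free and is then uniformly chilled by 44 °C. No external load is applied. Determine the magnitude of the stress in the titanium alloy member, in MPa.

Equilibrium of a rigid end plate with no external load gives equal and opposite internal forces ±P in the two members. Since α_{aluminium} > α_{titanium alloy}, cooling drives the aluminium into tension and the titanium alloy into compression.
Setting the final lengths equal and cancelling L: (α₁ − α₂)ΔT = P/(A₁E₁) + P/(A₂E₂).
|α₁ − α₂|·ΔT = 15.3×10⁻⁶ × 44 = 0.0006732.
1/(A₁E₁) + 1/(A₂E₂) = 1/(1600×69×10³) + 1/(475×115×10³) = 2.736×10⁻⁸ N⁻¹.
So P = 0.0006732 / 2.736×10⁻⁸ = 24.6 kN.
σ_{titanium alloy} = P/A₂ = 24600/475 = 51.79 MPa, compressive.

σ ≈ 51.8 MPa (compressive)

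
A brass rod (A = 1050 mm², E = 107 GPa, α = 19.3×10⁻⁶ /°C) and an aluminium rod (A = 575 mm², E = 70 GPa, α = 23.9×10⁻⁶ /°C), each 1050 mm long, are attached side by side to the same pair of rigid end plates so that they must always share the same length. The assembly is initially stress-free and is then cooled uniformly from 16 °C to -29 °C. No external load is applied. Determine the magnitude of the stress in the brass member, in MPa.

Equilibrium of a rigid end plate with no external load gives equal and opposite internal forces ±P in the two members. Since α_{aluminium} > α_{brass}, cooling drives the aluminium into tension and the brass into compression.
Compatibility of the two members (thermal + elastic change equal): (α₁ − α₂)ΔT = P·[1/(A₁E₁) + 1/(A₂E₂)].
|α₁ − α₂|·ΔT = 4.6×10⁻⁶ × 45 = 0.000207.
1/(A₁E₁) + 1/(A₂E₂) = 1/(1050×107×10³) + 1/(575×70×10³) = 3.375×10⁻⁸ N⁻¹.
So P = 0.000207 / 3.375×10⁻⁸ = 6.134 kN.
σ_{brass} = P/A₁ = 6134/1050 = 5.842 MPa, compressive.

σ ≈ 5.84 MPa (compressive)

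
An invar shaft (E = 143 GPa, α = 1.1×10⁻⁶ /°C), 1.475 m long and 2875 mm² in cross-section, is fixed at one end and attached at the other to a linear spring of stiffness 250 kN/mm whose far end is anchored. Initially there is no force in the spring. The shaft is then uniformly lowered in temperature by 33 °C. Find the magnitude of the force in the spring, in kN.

The unrestrained thermal change is αΔT L = 1.1×10⁻⁶ × 33 × 1475 = 0.05354 mm.
Let P be the tensile force in the spring. The shaft extends elastically by PL/(AE) and the spring stretches by P/k; together these equal δ_free.
P [ L/(AE) + 1/k ] = δ_free → P [ 1475/(2875×143×10³) + 1/(250×10³) ] = 0.05354.
P = 0.05354 / 7.588×10⁻⁶ = 7056 N.

P ≈ 7.06 kN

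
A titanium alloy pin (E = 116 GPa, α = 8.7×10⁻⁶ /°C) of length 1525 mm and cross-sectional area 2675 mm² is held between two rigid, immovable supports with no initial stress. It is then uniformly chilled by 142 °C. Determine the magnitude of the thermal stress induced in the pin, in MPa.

σ ≈ 143 MPa (tensile)

The supports are rigid, so the total axial strain is zero. The restrained thermal strain is ε = αΔT = 8.7×10⁻⁶ × 142 = 1235.4×10⁻⁶.
σ = EαΔT = 116×10³ × 8.7×10⁻⁶ × 142 = 143.3 MPa (tensile; the pin is trying to contract).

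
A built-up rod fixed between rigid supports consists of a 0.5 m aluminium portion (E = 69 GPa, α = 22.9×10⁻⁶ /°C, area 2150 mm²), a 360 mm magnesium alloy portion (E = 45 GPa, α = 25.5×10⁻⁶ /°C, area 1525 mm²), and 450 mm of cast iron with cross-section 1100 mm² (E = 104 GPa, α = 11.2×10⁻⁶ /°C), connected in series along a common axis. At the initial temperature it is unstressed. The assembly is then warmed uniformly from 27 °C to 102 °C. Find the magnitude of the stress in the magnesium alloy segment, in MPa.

σ ≈ 101 MPa (compressive)

Free thermal expansion of the whole bar: Σ αᵢΔT Lᵢ = 22.9×10⁻⁶×75×500 + 25.5×10⁻⁶×75×360 + 11.2×10⁻⁶×75×450 = 1.925 mm.
The rigid supports impose zero overall length change; the single axial force P common to all segments must satisfy P Σ Lᵢ/(AᵢEᵢ) = δ_free.
The series flexibility is Σ Lᵢ/(AᵢEᵢ) = 500/(2150×69×10³) + 360/(1525×45×10³) + 450/(1100×104×10³) = 1.255×10⁻⁵ mm/N.
Hence P = δ_free / Σ(L/AE) = 1.925/1.255×10⁻⁵ = 153.4 kN (compressive).
σ_{magnesium alloy} = P / A = 153400 / 1525 = 100.6 MPa.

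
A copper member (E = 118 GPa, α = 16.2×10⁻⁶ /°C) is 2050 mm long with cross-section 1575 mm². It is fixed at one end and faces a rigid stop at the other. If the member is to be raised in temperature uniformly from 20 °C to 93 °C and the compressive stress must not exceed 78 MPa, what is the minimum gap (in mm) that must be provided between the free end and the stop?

g ≈ 1.07 mm

Free expansion if unrestrained: δ_free = αΔT L = 16.2×10⁻⁶ × 73 × 2050 = 2.424 mm.
A stress of 78 MPa corresponds to the wall pushing the member back by σL/E = 78×2050/(118×10³) = 1.355 mm.
The gap must absorb the remainder: g_min = 2.424 − 1.355 = 1.069 mm.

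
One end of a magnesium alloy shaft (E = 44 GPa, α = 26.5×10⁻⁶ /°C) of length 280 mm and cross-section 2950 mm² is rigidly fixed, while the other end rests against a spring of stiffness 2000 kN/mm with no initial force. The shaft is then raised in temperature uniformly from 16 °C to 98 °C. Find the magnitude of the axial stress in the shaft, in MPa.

σ ≈ 77.6 MPa (compressive)

The unrestrained thermal change is αΔT L = 26.5×10⁻⁶ × 82 × 280 = 0.6084 mm.
With a force P in the spring, the elastic change of the shaft is PL/(AE) and that of the spring is P/k; compatibility requires their sum to equal δ_free.
P [ L/(AE) + 1/k ] = δ_free → P [ 280/(2950×44×10³) + 1/(2000×10³) ] = 0.6084.
P = 0.6084 / 2.657×10⁻⁶ = 229000 N.
σ = P/A = 229000/2950 = 77.62 MPa.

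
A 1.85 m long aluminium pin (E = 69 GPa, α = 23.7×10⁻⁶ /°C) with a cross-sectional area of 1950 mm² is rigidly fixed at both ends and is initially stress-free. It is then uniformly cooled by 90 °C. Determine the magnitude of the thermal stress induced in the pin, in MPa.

σ ≈ 147 MPa (tensile)

With length fixed, the mechanical strain must cancel the thermal strain αΔT = 23.7×10⁻⁶ × 90 = 2133×10⁻⁶.
Hence σ = E·αΔT = 69×10³ × 2133×10⁻⁶ = 147.2 MPa, tensile.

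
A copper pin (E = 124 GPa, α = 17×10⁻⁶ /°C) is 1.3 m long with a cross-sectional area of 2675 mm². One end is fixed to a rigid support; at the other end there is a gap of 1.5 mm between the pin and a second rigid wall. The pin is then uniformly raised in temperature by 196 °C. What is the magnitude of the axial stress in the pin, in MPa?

σ ≈ 270 MPa (compressive)

Unrestrained expansion: δ_free = αΔT L = 17×10⁻⁶ × 196 × 1300 = 4.332 mm.
The gap closes (δ_free > 1.5 mm) and the wall then resists a further 4.332 − 1.5 = 2.832 mm of expansion.
So σ = E(δ_free − g)/L = 124×10³ × 2.832/1300 = 270.1 MPa.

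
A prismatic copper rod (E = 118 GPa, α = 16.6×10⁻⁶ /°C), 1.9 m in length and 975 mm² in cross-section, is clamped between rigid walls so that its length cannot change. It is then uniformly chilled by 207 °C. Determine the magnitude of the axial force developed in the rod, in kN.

P ≈ 395 kN (tensile)

Full restraint means ε = 0, so the stress is σ = EαΔT = 118×10³ × 16.6×10⁻⁶ × 207 = 405.5 MPa.
Axial force P = σA = 405.5 × 975 = 395300 N = 395.3 kN, tensile.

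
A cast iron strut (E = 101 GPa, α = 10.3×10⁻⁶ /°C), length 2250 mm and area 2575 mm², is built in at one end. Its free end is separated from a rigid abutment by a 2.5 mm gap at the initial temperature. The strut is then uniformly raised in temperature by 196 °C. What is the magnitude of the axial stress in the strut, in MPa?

σ ≈ 91.7 MPa (compressive)

Unrestrained expansion: δ_free = αΔT L = 10.3×10⁻⁶ × 196 × 2250 = 4.542 mm.
After closing the 2.5 mm clearance, 4.542 − 2.5 = 2.042 mm of expansion remains to be suppressed by the wall.
That suppressed elongation corresponds to σ = E·Δ/L = 101×10³ × 2.042/2250 = 91.68 MPa.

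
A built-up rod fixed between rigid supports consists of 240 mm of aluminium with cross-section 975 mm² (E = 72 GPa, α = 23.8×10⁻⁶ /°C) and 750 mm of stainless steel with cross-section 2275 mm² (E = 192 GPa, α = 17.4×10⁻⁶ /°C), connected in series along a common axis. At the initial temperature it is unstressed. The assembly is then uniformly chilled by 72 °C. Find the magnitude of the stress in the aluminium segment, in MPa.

If the supports were absent, the total length change would be Σ αᵢΔT Lᵢ = 23.8×10⁻⁶×72×240 + 17.4×10⁻⁶×72×750 = 1.351 mm.
Since the ends are fixed, an axial force P builds up, equal in every segment, with P · Σ Lᵢ/(AᵢEᵢ) = δ_free.
The series flexibility is Σ Lᵢ/(AᵢEᵢ) = 240/(975×72×10³) + 750/(2275×192×10³) = 5.136×10⁻⁶ mm/N.
P = 1.351 / 5.136×10⁻⁶ = 263000 N = 263 kN, tensile.
σ_{aluminium} = P / A = 263000 / 975 = 269.8 MPa.

σ ≈ 270 MPa (tensile)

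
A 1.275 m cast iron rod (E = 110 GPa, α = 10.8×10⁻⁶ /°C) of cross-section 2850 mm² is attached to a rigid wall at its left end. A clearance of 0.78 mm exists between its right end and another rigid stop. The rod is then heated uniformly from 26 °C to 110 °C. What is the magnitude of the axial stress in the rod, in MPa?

σ ≈ 32.5 MPa (compressive)

If the wall were absent the rod would grow by αΔT L = 10.8×10⁻⁶ × 84 × 1275 = 1.157 mm.
This exceeds the 0.78 mm gap, so the wall pushes back. The portion of expansion that must be recovered elastically is δ_free − gap = 1.157 − 0.78 = 0.3767 mm.
That suppressed elongation corresponds to σ = E·Δ/L = 110×10³ × 0.3767/1275 = 32.5 MPa.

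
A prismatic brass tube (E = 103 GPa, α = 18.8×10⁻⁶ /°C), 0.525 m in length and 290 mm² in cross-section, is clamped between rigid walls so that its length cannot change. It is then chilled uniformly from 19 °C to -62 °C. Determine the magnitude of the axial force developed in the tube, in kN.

With zero net strain, σ = E·αΔT = 103 GPa × 18.8×10⁻⁶ × 81 = 156.8 MPa.
Axial force P = σA = 156.8 × 290 = 45490 N = 45.49 kN, tensile.

P ≈ 45.5 kN (tensile)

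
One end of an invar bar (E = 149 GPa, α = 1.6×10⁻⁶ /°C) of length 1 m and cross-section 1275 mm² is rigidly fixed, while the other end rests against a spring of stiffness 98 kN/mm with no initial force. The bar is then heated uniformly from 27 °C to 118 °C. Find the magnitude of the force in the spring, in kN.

P ≈ 9.41 kN

If the spring were absent the bar would lengthen by αΔT L = 1.6×10⁻⁶ × 91 × 1000 = 0.1456 mm.
Let P be the compressive force at the spring. The bar shortens elastically by PL/(AE) and the spring compresses by P/k; together these equal δ_free.
So P = δ_free / [L/(AE) + 1/k] = 0.1456 / [ 1000/(1275×149×10³) + 1/(98×10³) ].
P = 0.1456 / 1.547×10⁻⁵ = 9413 N.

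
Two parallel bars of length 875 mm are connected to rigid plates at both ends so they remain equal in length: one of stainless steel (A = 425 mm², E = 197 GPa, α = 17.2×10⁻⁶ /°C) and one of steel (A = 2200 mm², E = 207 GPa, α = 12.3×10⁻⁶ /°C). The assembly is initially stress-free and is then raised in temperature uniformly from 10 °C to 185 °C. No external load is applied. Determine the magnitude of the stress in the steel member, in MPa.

σ ≈ 27.6 MPa (tensile)

Both members must finish at the same length. With the larger α, the stainless steel tends to over-expand; the plates restrain it, putting the stainless steel in compression and the steel in tension. With no external load the two internal forces are equal and opposite, magnitude P.
Equating the net (thermal + elastic) strains gives |α₁ − α₂|·ΔT = P·[1/(A₁E₁) + 1/(A₂E₂)].
|α₁ − α₂|·ΔT = 4.9×10⁻⁶ × 175 = 0.0008575.
1/(A₁E₁) + 1/(A₂E₂) = 1/(425×197×10³) + 1/(2200×207×10³) = 1.414×10⁻⁸ N⁻¹.
So P = 0.0008575 / 1.414×10⁻⁸ = 60.64 kN.
σ_{steel} = P/A₂ = 60640/2200 = 27.57 MPa, tensile.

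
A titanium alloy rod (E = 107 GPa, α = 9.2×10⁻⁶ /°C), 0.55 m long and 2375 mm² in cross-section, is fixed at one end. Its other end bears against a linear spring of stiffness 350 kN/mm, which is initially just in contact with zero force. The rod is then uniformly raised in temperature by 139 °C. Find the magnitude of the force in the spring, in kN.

P ≈ 140 kN

Free thermal expansion: δ_free = αΔT L = 9.2×10⁻⁶ × 139 × 550 = 0.7033 mm.
With a force P in the spring, the elastic change of the rod is PL/(AE) and that of the spring is P/k; compatibility requires their sum to equal δ_free.
So P = δ_free / [L/(AE) + 1/k] = 0.7033 / [ 550/(2375×107×10³) + 1/(350×10³) ].
P = 0.7033 / 5.021×10⁻⁶ = 140100 N.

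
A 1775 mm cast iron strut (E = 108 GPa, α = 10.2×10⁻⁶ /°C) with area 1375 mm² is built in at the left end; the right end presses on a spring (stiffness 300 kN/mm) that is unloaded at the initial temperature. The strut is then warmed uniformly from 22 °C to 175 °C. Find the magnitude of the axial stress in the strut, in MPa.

σ ≈ 132 MPa (compressive)

If the spring were absent the strut would lengthen by αΔT L = 10.2×10⁻⁶ × 153 × 1775 = 2.77 mm.
Let P be the compressive force at the spring. The strut shortens elastically by PL/(AE) and the spring compresses by P/k; together these equal δ_free.
P [ L/(AE) + 1/k ] = δ_free → P [ 1775/(1375×108×10³) + 1/(300×10³) ] = 2.77.
P = 2.77 / 1.529×10⁻⁵ = 181200 N.
σ = P/A = 181200/1375 = 131.8 MPa.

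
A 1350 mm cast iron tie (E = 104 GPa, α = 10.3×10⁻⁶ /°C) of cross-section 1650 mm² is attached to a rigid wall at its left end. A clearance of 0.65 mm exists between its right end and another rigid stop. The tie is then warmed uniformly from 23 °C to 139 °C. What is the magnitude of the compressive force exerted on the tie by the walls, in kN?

Unrestrained expansion: δ_free = αΔT L = 10.3×10⁻⁶ × 116 × 1350 = 1.613 mm.
This exceeds the 0.65 mm gap, so the wall pushes back. The portion of expansion that must be recovered elastically is δ_free − gap = 1.613 − 0.65 = 0.963 mm.
Compatibility: PL/(AE) = 0.963 mm, so σ = P/A = E × (0.963/1350) = 74.19 MPa.
Force on the wall = σA = 74.19 × 1650 mm² = 122.4 kN.

P ≈ 122 kN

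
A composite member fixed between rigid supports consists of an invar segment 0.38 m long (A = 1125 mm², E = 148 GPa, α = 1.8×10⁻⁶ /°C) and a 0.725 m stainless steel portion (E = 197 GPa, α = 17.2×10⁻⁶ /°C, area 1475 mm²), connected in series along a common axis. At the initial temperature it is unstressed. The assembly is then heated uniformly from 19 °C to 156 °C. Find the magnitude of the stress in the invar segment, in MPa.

σ ≈ 335 MPa (compressive)

With the walls removed the bar would change length by δ_free = Σ αᵢΔT Lᵢ = 1.8×10⁻⁶×137×380 + 17.2×10⁻⁶×137×725 = 1.802 mm.
The walls prevent any net length change, so an axial force P (same in every segment) develops. Compatibility: P · Σ Lᵢ/(AᵢEᵢ) = δ_free.
The series flexibility is Σ Lᵢ/(AᵢEᵢ) = 380/(1125×148×10³) + 725/(1475×197×10³) = 4.777×10⁻⁶ mm/N.
So P = 1.802 / 4.777×10⁻⁶ = 377.2 kN, compressive.
σ_{invar} = P / A = 377200 / 1125 = 335.3 MPa.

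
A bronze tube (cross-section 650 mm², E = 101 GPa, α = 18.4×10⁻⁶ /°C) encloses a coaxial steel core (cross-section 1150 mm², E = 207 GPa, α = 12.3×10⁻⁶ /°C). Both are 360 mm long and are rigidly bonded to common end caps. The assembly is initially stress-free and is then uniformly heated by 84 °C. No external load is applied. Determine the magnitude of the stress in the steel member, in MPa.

σ ≈ 22.9 MPa (tensile)

The bronze has the larger α, so on heating it would change length more than the steel if both were free. The rigid plates force a common final length, so the bronze is put into compression and the steel into tension, with equal and opposite forces P (no external load).
Equating the net (thermal + elastic) strains gives |α₁ − α₂|·ΔT = P·[1/(A₁E₁) + 1/(A₂E₂)].
|α₁ − α₂|·ΔT = 6.1×10⁻⁶ × 84 = 0.0005124.
1/(A₁E₁) + 1/(A₂E₂) = 1/(650×101×10³) + 1/(1150×207×10³) = 1.943×10⁻⁸ N⁻¹.
So P = 0.0005124 / 1.943×10⁻⁸ = 26.37 kN.
σ_{steel} = P/A₂ = 26370/1150 = 22.93 MPa, tensile.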